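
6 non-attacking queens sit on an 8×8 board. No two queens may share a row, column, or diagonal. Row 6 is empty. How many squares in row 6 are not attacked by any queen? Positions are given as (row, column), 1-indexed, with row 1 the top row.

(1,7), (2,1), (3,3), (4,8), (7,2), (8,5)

1

(1,7) attacks row 6 at column 7 and diagonals 2.
(2,1) attacks row 6 at column 1 and diagonals 5.
(3,3) attacks row 6 at column 3 and diagonals 6.
(4,8) attacks row 6 at column 8 and diagonals 6.
(7,2) attacks row 6 at column 2 and diagonals 1, 3.
(8,5) attacks row 6 at column 5 and diagonals 3, 7.
Attacked columns: {1, 2, 3, 5, 6, 7, 8}. Safe: {4}.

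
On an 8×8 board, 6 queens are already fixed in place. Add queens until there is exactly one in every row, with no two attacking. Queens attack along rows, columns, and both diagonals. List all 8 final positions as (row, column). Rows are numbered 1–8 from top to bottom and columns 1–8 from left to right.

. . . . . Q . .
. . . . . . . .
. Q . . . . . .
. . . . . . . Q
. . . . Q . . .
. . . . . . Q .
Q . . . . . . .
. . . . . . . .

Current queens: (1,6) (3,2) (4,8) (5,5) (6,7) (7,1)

(1,6) (2,4) (3,2) (4,8) (5,5) (6,7) (7,1) (8,3)

Row 2: attacked by (1,6)→{5,6,7}; (3,2)→{1,2,3}; (4,8)→{6,8}; (5,5)→{2,5,8}; (6,7)→{3,7}; (7,1)→{1,6}. Safe: 4. Place at column 4.
Row 8: attacked by (1,6)→{6}; (2,4)→{4}; (3,2)→{2,7}; (4,8)→{4,8}; (5,5)→{2,5,8}; (6,7)→{5,7}; (7,1)→{1,2}. Safe: 3. Place at column 3.
Columns [6, 4, 2, 8, 5, 7, 1, 3], r−c [-5, -2, 1, -4, 0, -1, 6, 5], r+c [7, 6, 5, 12, 10, 13, 8, 11] are all distinct, so no two queens attack.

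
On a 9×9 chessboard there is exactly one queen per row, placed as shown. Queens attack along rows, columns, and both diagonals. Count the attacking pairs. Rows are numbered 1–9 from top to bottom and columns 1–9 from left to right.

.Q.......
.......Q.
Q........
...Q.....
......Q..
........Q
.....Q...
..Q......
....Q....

All columns are distinct and no two queens satisfy |Δrow| = |Δcol|, so no pair attacks.

0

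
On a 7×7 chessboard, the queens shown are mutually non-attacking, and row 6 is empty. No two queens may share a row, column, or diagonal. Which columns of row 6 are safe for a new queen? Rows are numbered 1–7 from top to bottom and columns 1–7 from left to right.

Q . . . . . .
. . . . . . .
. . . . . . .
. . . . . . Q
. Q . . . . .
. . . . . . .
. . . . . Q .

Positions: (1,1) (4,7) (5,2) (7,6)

columns 4

(1,1) attacks row 6 at column 1 and diagonals 6.
(4,7) attacks row 6 at column 7 and diagonals 5.
(5,2) attacks row 6 at column 2 and diagonals 1, 3.
(7,6) attacks row 6 at column 6 and diagonals 5, 7.
Attacked columns: {1, 2, 3, 5, 6, 7}. Safe: {4}.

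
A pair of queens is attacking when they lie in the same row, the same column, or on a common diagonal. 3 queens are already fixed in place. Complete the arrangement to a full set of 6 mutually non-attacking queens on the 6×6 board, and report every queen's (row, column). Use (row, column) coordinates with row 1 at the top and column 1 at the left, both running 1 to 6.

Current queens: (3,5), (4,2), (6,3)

(1,4) (2,1) (3,5) (4,2) (5,6) (6,3)

Row 1: attacked by (3,5)→{3,5}; (4,2)→{2,5}; (6,3)→{3}. Safe: 1, 4, 6. Place at column 4.
Row 2: attacked by (1,4)→{3,4,5}; (3,5)→{4,5,6}; (4,2)→{2,4}; (6,3)→{3}. Safe: 1. Place at column 1.
Row 5: attacked by (1,4)→{4}; (2,1)→{1,4}; (3,5)→{3,5}; (4,2)→{1,2,3}; (6,3)→{2,3,4}. Safe: 6. Place at column 6.
Columns [4, 1, 5, 2, 6, 3], r−c [-3, 1, -2, 2, -1, 3], r+c [5, 3, 8, 6, 11, 9] are all distinct, so no two queens attack.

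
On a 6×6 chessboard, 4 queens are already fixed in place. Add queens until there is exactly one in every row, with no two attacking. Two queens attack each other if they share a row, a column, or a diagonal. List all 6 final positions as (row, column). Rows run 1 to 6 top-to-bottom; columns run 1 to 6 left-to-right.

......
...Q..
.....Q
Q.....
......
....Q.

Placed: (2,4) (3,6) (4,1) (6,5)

(1,2) (2,4) (3,6) (4,1) (5,3) (6,5)

Row 1: attacked by (2,4)→{3,4,5}; (3,6)→{4,6}; (4,1)→{1,4}; (6,5)→{5}. Safe: 2. Place at column 2.
Row 5: attacked by (1,2)→{2,6}; (2,4)→{1,4}; (3,6)→{4,6}; (4,1)→{1,2}; (6,5)→{4,5,6}. Safe: 3. Place at column 3.
Columns [2, 4, 6, 1, 3, 5], r−c [-1, -2, -3, 3, 2, 1], r+c [3, 6, 9, 5, 8, 11] are all distinct, so no two queens attack.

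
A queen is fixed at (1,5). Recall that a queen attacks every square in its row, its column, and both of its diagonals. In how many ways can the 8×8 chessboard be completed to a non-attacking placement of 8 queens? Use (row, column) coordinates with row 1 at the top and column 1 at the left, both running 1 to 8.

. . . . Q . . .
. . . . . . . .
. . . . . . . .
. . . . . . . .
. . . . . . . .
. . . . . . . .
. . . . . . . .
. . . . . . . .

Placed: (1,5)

18

Branch on row 2: col 1 → 3; col 2 → 4; col 3 → 3; col 7 → 6; col 8 → 2.
Sum: 3 + 4 + 3 + 6 + 2 = 18.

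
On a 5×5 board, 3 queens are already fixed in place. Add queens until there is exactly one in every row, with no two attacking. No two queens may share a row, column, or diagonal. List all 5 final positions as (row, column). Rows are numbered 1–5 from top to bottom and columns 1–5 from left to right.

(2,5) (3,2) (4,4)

(1,3) (2,5) (3,2) (4,4) (5,1)

Row 1: attacked by (2,5)→{4,5}; (3,2)→{2,4}; (4,4)→{1,4}. Safe: 3. Place at column 3.
Row 5: attacked by (1,3)→{3}; (2,5)→{2,5}; (3,2)→{2,4}; (4,4)→{3,4,5}. Safe: 1. Place at column 1.
Columns [3, 5, 2, 4, 1], r−c [-2, -3, 1, 0, 4], r+c [4, 7, 5, 8, 6] are all distinct, so no two queens attack.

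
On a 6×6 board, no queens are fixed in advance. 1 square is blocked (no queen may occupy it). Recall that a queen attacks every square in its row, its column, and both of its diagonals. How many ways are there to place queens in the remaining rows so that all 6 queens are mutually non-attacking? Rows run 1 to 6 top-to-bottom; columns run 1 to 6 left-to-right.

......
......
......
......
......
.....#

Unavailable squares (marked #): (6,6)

4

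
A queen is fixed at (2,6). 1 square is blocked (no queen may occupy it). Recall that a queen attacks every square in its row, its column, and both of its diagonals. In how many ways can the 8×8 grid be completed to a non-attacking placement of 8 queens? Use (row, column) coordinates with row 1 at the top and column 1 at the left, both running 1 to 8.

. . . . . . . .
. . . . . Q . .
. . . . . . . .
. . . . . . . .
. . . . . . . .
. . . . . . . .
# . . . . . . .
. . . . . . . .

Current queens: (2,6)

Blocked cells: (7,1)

14

Branch on row 1: col 1 → 1; col 2 → 2; col 3 → 8; col 4 → 3; col 8 → 0.
Sum: 1 + 2 + 8 + 3 + 0 = 14.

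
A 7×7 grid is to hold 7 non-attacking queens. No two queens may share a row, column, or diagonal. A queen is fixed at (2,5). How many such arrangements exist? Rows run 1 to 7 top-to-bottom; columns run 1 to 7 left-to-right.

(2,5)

6

Branch on row 1: col 1 → 1; col 2 → 3; col 3 → 1; col 7 → 1.
Sum: 1 + 3 + 1 + 1 = 6.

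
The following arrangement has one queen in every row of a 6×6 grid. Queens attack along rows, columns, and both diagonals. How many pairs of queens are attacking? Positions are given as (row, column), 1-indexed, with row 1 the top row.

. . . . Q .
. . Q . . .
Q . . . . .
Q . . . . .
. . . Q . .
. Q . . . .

Same column: (3,1)–(4,1) (column 1).
Same diagonal: (2,3)–(4,1) (|2−4| = |3−1| = 2).
Total attacking pairs: 2.

2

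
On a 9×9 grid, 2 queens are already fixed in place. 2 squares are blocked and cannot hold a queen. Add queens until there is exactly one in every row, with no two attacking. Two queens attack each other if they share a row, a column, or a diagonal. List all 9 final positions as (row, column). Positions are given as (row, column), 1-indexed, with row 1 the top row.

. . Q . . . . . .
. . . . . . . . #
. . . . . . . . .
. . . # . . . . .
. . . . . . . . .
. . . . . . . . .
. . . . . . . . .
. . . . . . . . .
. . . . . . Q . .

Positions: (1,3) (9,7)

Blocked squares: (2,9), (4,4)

Row 2: attacked by (1,3)→{2,3,4}; (9,7)→{7}. Blocked: 9. Safe: 1, 5, 6, 8. Place at column 6.
Row 3: attacked by (1,3)→{1,3,5}; (2,6)→{5,6,7}; (9,7)→{1,7}. Safe: 2, 4, 8, 9. Place at column 9.
Row 4: attacked by (1,3)→{3,6}; (2,6)→{4,6,8}; (3,9)→{8,9}; (9,7)→{2,7}. Blocked: 4. Safe: 1, 5. Place at column 5.
Row 5: attacked by (1,3)→{3,7}; (2,6)→{3,6,9}; (3,9)→{7,9}; (4,5)→{4,5,6}; (9,7)→{3,7}. Safe: 1, 2, 8. Place at column 8.
Row 6: attacked by (1,3)→{3,8}; (2,6)→{2,6}; (3,9)→{6,9}; (4,5)→{3,5,7}; (5,8)→{7,8,9}; (9,7)→{4,7}. Safe: 1. Place at column 1.
Row 7: attacked by (1,3)→{3,9}; (2,6)→{1,6}; (3,9)→{5,9}; (4,5)→{2,5,8}; (5,8)→{6,8}; (6,1)→{1,2}; (9,7)→{5,7,9}. Safe: 4. Place at column 4.
Row 8: attacked by (1,3)→{3}; (2,6)→{6}; (3,9)→{4,9}; (4,5)→{1,5,9}; (5,8)→{5,8}; (6,1)→{1,3}; (7,4)→{3,4,5}; (9,7)→{6,7,8}. Safe: 2. Place at column 2.
Columns [3, 6, 9, 5, 8, 1, 4, 2, 7], r−c [-2, -4, -6, -1, -3, 5, 3, 6, 2], r+c [4, 8, 12, 9, 13, 7, 11, 10, 16] are all distinct, so no two queens attack.

(1,3) (2,6) (3,9) (4,5) (5,8) (6,1) (7,4) (8,2) (9,7)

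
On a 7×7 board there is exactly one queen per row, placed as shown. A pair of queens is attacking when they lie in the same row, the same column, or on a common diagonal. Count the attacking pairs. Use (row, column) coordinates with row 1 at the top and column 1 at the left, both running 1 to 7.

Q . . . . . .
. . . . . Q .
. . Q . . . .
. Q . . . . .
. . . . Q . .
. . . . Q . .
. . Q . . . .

7

Same column: (3,3)–(7,3) (column 3); (5,5)–(6,5) (column 5).
Same diagonal: (1,1)–(3,3) (|1−3| = |1−3| = 2); (1,1)–(5,5) (|1−5| = |1−5| = 4); (3,3)–(4,2) (|3−4| = |3−2| = 1); (3,3)–(5,5) (|3−5| = |3−5| = 2); (5,5)–(7,3) (|5−7| = |5−3| = 2).
Total attacking pairs: 7.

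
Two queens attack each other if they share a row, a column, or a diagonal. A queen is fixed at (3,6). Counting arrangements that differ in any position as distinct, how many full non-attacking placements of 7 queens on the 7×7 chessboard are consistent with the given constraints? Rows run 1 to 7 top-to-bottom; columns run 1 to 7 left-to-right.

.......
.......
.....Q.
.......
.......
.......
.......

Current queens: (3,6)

Branch on row 1: col 1 → 0; col 2 → 1; col 3 → 2; col 5 → 2; col 7 → 1.
Sum: 0 + 1 + 2 + 2 + 1 = 6.

6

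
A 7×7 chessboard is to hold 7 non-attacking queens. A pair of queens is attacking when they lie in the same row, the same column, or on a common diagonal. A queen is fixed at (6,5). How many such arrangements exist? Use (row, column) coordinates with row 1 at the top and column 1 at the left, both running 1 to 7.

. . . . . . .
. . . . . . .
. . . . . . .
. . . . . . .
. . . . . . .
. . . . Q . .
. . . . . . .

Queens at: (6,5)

Branch on row 1: col 1 → 1; col 2 → 1; col 3 → 0; col 4 → 1; col 6 → 3; col 7 → 0.
Sum: 1 + 1 + 0 + 1 + 3 + 0 = 6.

6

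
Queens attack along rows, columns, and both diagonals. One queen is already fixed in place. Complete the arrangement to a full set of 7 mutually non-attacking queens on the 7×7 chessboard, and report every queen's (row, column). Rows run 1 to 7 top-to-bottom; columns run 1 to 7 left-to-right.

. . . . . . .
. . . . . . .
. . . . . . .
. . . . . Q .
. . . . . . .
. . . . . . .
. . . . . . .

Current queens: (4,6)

(1,1) (2,5) (3,2) (4,6) (5,3) (6,7) (7,4)

Row 1: attacked by (4,6)→{3,6}. Safe: 1, 2, 4, 5, 7. Place at column 1.
Row 2: attacked by (1,1)→{1,2}; (4,6)→{4,6}. Safe: 3, 5, 7. Place at column 5.
Row 3: attacked by (1,1)→{1,3}; (2,5)→{4,5,6}; (4,6)→{5,6,7}. Safe: 2. Place at column 2.
Row 5: attacked by (1,1)→{1,5}; (2,5)→{2,5}; (3,2)→{2,4}; (4,6)→{5,6,7}. Safe: 3. Place at column 3.
Row 6: attacked by (1,1)→{1,6}; (2,5)→{1,5}; (3,2)→{2,5}; (4,6)→{4,6}; (5,3)→{2,3,4}. Safe: 7. Place at column 7.
Row 7: attacked by (1,1)→{1,7}; (2,5)→{5}; (3,2)→{2,6}; (4,6)→{3,6}; (5,3)→{1,3,5}; (6,7)→{6,7}. Safe: 4. Place at column 4.
Columns [1, 5, 2, 6, 3, 7, 4], r−c [0, -3, 1, -2, 2, -1, 3], r+c [2, 7, 5, 10, 8, 13, 11] are all distinct, so no two queens attack.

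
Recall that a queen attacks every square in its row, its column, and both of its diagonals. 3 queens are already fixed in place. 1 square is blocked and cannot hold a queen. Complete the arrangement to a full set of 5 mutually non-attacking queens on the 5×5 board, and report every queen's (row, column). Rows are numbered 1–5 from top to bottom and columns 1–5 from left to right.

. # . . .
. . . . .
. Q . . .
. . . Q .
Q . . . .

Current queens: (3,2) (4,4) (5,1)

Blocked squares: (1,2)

Row 1: attacked by (3,2)→{2,4}; (4,4)→{1,4}; (5,1)→{1,5}. Blocked: 2. Safe: 3. Place at column 3.
Row 2: attacked by (1,3)→{2,3,4}; (3,2)→{1,2,3}; (4,4)→{2,4}; (5,1)→{1,4}. Safe: 5. Place at column 5.
Columns [3, 5, 2, 4, 1], r−c [-2, -3, 1, 0, 4], r+c [4, 7, 5, 8, 6] are all distinct, so no two queens attack.

(1,3) (2,5) (3,2) (4,4) (5,1)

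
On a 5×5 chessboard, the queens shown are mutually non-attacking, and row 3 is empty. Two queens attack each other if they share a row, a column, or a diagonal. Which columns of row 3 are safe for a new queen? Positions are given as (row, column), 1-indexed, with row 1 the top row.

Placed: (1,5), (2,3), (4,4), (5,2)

(1,5) attacks row 3 at column 5 and diagonals 3.
(2,3) attacks row 3 at column 3 and diagonals 2, 4.
(4,4) attacks row 3 at column 4 and diagonals 3, 5.
(5,2) attacks row 3 at column 2 and diagonals 4.
Attacked columns: {2, 3, 4, 5}. Safe: {1}.

columns 1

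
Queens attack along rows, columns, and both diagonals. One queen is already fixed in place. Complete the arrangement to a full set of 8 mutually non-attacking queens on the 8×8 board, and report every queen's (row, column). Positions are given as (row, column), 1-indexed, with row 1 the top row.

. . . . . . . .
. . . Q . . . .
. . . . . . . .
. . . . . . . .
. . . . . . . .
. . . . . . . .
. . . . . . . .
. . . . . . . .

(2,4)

(1,7) (2,4) (3,2) (4,5) (5,8) (6,1) (7,3) (8,6)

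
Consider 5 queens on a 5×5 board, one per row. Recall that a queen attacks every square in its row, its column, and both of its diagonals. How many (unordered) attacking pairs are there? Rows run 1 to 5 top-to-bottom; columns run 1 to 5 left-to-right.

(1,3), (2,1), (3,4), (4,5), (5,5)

2

Same column: (4,5)–(5,5) (column 5).
Same diagonal: (3,4)–(4,5) (|3−4| = |4−5| = 1).
Total attacking pairs: 2.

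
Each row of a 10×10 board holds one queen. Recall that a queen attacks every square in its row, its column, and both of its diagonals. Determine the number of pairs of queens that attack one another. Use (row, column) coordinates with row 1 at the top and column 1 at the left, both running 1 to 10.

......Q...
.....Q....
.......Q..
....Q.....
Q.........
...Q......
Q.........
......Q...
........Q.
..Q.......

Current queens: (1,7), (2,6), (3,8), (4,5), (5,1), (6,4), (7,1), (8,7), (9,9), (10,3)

Same column: (1,7)–(8,7) (column 7); (5,1)–(7,1) (column 1).
Same diagonal: (1,7)–(2,6) (|1−2| = |7−6| = 1); (1,7)–(7,1) (|1−7| = |7−1| = 6); (2,6)–(7,1) (|2−7| = |6−1| = 5).
Total attacking pairs: 5.

5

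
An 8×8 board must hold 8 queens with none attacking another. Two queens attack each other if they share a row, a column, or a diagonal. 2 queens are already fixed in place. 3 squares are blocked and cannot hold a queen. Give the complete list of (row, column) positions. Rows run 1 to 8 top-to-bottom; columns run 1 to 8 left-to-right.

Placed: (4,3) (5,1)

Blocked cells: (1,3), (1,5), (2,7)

Row 1: attacked by (4,3)→{3,6}; (5,1)→{1,5}. Blocked: 3,5. Safe: 2, 4, 7, 8. Place at column 7.
Row 2: attacked by (1,7)→{6,7,8}; (4,3)→{1,3,5}; (5,1)→{1,4}. Blocked: 7. Safe: 2. Place at column 2.
Row 3: attacked by (1,7)→{5,7}; (2,2)→{1,2,3}; (4,3)→{2,3,4}; (5,1)→{1,3}. Safe: 6, 8. Place at column 6.
Row 6: attacked by (1,7)→{2,7}; (2,2)→{2,6}; (3,6)→{3,6}; (4,3)→{1,3,5}; (5,1)→{1,2}. Safe: 4, 8. Place at column 4.
Row 7: attacked by (1,7)→{1,7}; (2,2)→{2,7}; (3,6)→{2,6}; (4,3)→{3,6}; (5,1)→{1,3}; (6,4)→{3,4,5}. Safe: 8. Place at column 8.
Row 8: attacked by (1,7)→{7}; (2,2)→{2,8}; (3,6)→{1,6}; (4,3)→{3,7}; (5,1)→{1,4}; (6,4)→{2,4,6}; (7,8)→{7,8}. Safe: 5. Place at column 5.
Columns [7, 2, 6, 3, 1, 4, 8, 5], r−c [-6, 0, -3, 1, 4, 2, -1, 3], r+c [8, 4, 9, 7, 6, 10, 15, 13] are all distinct, so no two queens attack.

(1,7) (2,2) (3,6) (4,3) (5,1) (6,4) (7,8) (8,5)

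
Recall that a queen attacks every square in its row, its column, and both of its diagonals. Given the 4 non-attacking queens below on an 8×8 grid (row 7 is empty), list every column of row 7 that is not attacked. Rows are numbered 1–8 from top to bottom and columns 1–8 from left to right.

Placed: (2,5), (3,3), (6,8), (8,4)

columns 1, 2, 6

(2,5) attacks row 7 at column 5.
(3,3) attacks row 7 at column 3 and diagonals 7.
(6,8) attacks row 7 at column 8 and diagonals 7.
(8,4) attacks row 7 at column 4 and diagonals 3, 5.
Attacked columns: {3, 4, 5, 7, 8}. Safe: {1, 2, 6}.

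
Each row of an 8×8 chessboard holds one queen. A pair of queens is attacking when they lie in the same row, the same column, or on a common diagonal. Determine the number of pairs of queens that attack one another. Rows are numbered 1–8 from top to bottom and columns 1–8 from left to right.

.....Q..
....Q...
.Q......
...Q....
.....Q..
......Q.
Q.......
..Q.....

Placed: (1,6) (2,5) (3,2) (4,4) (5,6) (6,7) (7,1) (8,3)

5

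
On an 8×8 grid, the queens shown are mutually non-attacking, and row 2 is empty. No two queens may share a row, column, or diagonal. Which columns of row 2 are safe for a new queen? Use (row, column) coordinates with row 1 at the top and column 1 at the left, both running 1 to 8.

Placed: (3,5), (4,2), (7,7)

columns 1, 3, 8

(3,5) attacks row 2 at column 5 and diagonals 4, 6.
(4,2) attacks row 2 at column 2 and diagonals 4.
(7,7) attacks row 2 at column 7 and diagonals 2.
Attacked columns: {2, 4, 5, 6, 7}. Safe: {1, 3, 8}.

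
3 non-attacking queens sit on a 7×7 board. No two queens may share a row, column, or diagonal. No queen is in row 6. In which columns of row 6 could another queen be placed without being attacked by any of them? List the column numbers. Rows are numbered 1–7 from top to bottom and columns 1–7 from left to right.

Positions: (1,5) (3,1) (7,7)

(1,5) attacks row 6 at column 5.
(3,1) attacks row 6 at column 1 and diagonals 4.
(7,7) attacks row 6 at column 7 and diagonals 6.
Attacked columns: {1, 4, 5, 6, 7}. Safe: {2, 3}.

columns 2, 3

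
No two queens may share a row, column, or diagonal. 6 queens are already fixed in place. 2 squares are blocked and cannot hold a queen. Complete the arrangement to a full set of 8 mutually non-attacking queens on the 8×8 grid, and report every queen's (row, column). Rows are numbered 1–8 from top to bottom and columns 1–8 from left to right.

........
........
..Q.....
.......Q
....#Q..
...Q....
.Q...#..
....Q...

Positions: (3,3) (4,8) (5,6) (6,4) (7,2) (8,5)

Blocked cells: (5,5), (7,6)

Row 1: attacked by (3,3)→{1,3,5}; (4,8)→{5,8}; (5,6)→{2,6}; (6,4)→{4}; (7,2)→{2,8}; (8,5)→{5}. Safe: 7. Place at column 7.
Row 2: attacked by (1,7)→{6,7,8}; (3,3)→{2,3,4}; (4,8)→{6,8}; (5,6)→{3,6}; (6,4)→{4,8}; (7,2)→{2,7}; (8,5)→{5}. Safe: 1. Place at column 1.
Columns [7, 1, 3, 8, 6, 4, 2, 5], r−c [-6, 1, 0, -4, -1, 2, 5, 3], r+c [8, 3, 6, 12, 11, 10, 9, 13] are all distinct, so no two queens attack.

(1,7) (2,1) (3,3) (4,8) (5,6) (6,4) (7,2) (8,5)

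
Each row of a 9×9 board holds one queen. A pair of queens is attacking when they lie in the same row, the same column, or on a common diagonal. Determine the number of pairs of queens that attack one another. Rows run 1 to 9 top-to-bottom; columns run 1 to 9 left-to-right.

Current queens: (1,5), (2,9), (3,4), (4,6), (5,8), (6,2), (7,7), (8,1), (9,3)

0

All columns are distinct and no two queens satisfy |Δrow| = |Δcol|, so no pair attacks.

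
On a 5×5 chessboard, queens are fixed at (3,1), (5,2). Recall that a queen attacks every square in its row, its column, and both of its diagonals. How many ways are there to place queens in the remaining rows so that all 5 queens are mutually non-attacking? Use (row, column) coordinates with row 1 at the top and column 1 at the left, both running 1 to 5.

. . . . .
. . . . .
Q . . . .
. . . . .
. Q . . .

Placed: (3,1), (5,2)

1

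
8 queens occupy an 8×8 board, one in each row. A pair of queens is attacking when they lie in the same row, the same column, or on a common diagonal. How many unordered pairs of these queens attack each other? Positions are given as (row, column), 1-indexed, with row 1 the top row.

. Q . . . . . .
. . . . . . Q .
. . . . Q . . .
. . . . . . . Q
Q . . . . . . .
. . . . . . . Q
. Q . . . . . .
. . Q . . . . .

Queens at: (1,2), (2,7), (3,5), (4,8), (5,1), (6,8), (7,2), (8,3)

5

Same column: (1,2)–(7,2) (column 2); (4,8)–(6,8) (column 8).
Same diagonal: (2,7)–(7,2) (|2−7| = |7−2| = 5); (3,5)–(6,8) (|3−6| = |5−8| = 3); (7,2)–(8,3) (|7−8| = |2−3| = 1).
Total attacking pairs: 5.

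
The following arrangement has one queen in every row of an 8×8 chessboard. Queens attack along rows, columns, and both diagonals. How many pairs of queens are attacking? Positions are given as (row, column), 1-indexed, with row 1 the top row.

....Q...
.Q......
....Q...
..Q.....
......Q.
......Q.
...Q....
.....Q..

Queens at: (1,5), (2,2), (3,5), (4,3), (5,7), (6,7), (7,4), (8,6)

Same column: (1,5)–(3,5) (column 5); (5,7)–(6,7) (column 7).
Same diagonal: (3,5)–(5,7) (|3−5| = |5−7| = 2).
Total attacking pairs: 3.

3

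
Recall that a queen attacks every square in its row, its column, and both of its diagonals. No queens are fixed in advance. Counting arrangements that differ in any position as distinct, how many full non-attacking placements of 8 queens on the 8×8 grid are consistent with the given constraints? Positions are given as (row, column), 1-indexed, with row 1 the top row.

92

Branch on row 1: col 1 → 4; col 2 → 8; col 3 → 16; col 4 → 18; col 5 → 18; col 6 → 16; col 7 → 8; col 8 → 4.
Sum: 4 + 8 + 16 + 18 + 18 + 16 + 8 + 4 = 92.
(This is the classic 8-queens count.)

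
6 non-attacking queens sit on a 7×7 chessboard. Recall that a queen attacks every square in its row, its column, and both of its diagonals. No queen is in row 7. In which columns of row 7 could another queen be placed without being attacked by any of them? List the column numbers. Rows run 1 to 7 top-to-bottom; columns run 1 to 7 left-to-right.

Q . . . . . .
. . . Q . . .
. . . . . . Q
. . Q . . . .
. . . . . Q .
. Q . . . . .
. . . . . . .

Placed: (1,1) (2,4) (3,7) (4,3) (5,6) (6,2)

columns 5

(1,1) attacks row 7 at column 1 and diagonals 7.
(2,4) attacks row 7 at column 4.
(3,7) attacks row 7 at column 7 and diagonals 3.
(4,3) attacks row 7 at column 3 and diagonals 6.
(5,6) attacks row 7 at column 6 and diagonals 4.
(6,2) attacks row 7 at column 2 and diagonals 1, 3.
Attacked columns: {1, 2, 3, 4, 6, 7}. Safe: {5}.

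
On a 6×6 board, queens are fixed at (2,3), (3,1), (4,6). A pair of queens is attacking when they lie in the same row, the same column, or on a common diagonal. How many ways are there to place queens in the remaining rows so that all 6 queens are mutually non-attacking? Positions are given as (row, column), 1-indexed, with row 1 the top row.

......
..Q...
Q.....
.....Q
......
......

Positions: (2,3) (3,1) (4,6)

Branch on row 1: col 5 → 1.
Sum: 1 = 1.

1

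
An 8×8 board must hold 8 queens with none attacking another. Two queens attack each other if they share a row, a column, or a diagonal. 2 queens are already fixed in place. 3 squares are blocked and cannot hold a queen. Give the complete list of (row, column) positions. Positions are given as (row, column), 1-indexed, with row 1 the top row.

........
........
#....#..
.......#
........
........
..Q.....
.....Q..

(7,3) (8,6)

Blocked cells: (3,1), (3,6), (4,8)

(1,8) (2,2) (3,4) (4,1) (5,7) (6,5) (7,3) (8,6)

Row 1: attacked by (7,3)→{3}; (8,6)→{6}. Safe: 1, 2, 4, 5, 7, 8. Place at column 8.
Row 2: attacked by (1,8)→{7,8}; (7,3)→{3,8}; (8,6)→{6}. Safe: 1, 2, 4, 5. Place at column 2.
Row 3: attacked by (1,8)→{6,8}; (2,2)→{1,2,3}; (7,3)→{3,7}; (8,6)→{1,6}. Blocked: 1,6. Safe: 4, 5. Place at column 4.
Row 4: attacked by (1,8)→{5,8}; (2,2)→{2,4}; (3,4)→{3,4,5}; (7,3)→{3,6}; (8,6)→{2,6}. Blocked: 8. Safe: 1, 7. Place at column 1.
Row 5: attacked by (1,8)→{4,8}; (2,2)→{2,5}; (3,4)→{2,4,6}; (4,1)→{1,2}; (7,3)→{1,3,5}; (8,6)→{3,6}. Safe: 7. Place at column 7.
Row 6: attacked by (1,8)→{3,8}; (2,2)→{2,6}; (3,4)→{1,4,7}; (4,1)→{1,3}; (5,7)→{6,7,8}; (7,3)→{2,3,4}; (8,6)→{4,6,8}. Safe: 5. Place at column 5.
Columns [8, 2, 4, 1, 7, 5, 3, 6], r−c [-7, 0, -1, 3, -2, 1, 4, 2], r+c [9, 4, 7, 5, 12, 11, 10, 14] are all distinct, so no two queens attack.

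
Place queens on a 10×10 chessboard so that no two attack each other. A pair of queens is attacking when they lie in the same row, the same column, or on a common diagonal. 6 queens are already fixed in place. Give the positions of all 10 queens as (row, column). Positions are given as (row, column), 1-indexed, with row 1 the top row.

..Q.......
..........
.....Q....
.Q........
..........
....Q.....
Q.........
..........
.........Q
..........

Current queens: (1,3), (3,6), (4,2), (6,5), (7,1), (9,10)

(1,3) (2,8) (3,6) (4,2) (5,9) (6,5) (7,1) (8,4) (9,10) (10,7)

Row 2: attacked by (1,3)→{2,3,4}; (3,6)→{5,6,7}; (4,2)→{2,4}; (6,5)→{1,5,9}; (7,1)→{1,6}; (9,10)→{3,10}. Safe: 8. Place at column 8.
Row 5: attacked by (1,3)→{3,7}; (2,8)→{5,8}; (3,6)→{4,6,8}; (4,2)→{1,2,3}; (6,5)→{4,5,6}; (7,1)→{1,3}; (9,10)→{6,10}. Safe: 9. Place at column 9.
Row 8: attacked by (1,3)→{3,10}; (2,8)→{2,8}; (3,6)→{1,6}; (4,2)→{2,6}; (5,9)→{6,9}; (6,5)→{3,5,7}; (7,1)→{1,2}; (9,10)→{9,10}. Safe: 4. Place at column 4.
Row 10: attacked by (1,3)→{3}; (2,8)→{8}; (3,6)→{6}; (4,2)→{2,8}; (5,9)→{4,9}; (6,5)→{1,5,9}; (7,1)→{1,4}; (8,4)→{2,4,6}; (9,10)→{9,10}. Safe: 7. Place at column 7.
Columns [3, 8, 6, 2, 9, 5, 1, 4, 10, 7], r−c [-2, -6, -3, 2, -4, 1, 6, 4, -1, 3], r+c [4, 10, 9, 6, 14, 11, 8, 12, 19, 17] are all distinct, so no two queens attack.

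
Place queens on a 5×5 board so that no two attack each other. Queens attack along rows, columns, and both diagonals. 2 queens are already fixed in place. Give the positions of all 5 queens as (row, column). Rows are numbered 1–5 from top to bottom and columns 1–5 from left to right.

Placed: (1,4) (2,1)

Row 3: attacked by (1,4)→{2,4}; (2,1)→{1,2}. Safe: 3, 5. Place at column 3.
Row 4: attacked by (1,4)→{1,4}; (2,1)→{1,3}; (3,3)→{2,3,4}. Safe: 5. Place at column 5.
Row 5: attacked by (1,4)→{4}; (2,1)→{1,4}; (3,3)→{1,3,5}; (4,5)→{4,5}. Safe: 2. Place at column 2.
Columns [4, 1, 3, 5, 2], r−c [-3, 1, 0, -1, 3], r+c [5, 3, 6, 9, 7] are all distinct, so no two queens attack.

(1,4) (2,1) (3,3) (4,5) (5,2)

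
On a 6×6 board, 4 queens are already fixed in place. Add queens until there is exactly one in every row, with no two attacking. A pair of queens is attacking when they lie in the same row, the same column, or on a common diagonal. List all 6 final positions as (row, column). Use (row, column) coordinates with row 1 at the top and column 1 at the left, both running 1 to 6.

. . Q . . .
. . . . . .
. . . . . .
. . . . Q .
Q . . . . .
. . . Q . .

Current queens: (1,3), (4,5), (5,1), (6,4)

(1,3) (2,6) (3,2) (4,5) (5,1) (6,4)

Row 2: attacked by (1,3)→{2,3,4}; (4,5)→{3,5}; (5,1)→{1,4}; (6,4)→{4}. Safe: 6. Place at column 6.
Row 3: attacked by (1,3)→{1,3,5}; (2,6)→{5,6}; (4,5)→{4,5,6}; (5,1)→{1,3}; (6,4)→{1,4}. Safe: 2. Place at column 2.
Columns [3, 6, 2, 5, 1, 4], r−c [-2, -4, 1, -1, 4, 2], r+c [4, 8, 5, 9, 6, 10] are all distinct, so no two queens attack.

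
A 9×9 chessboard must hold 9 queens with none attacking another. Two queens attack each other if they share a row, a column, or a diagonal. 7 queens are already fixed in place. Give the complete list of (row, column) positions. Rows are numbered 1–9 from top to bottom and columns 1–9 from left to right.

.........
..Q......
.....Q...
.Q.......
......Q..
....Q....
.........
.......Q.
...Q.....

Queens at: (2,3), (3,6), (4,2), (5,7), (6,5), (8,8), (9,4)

(1,9) (2,3) (3,6) (4,2) (5,7) (6,5) (7,1) (8,8) (9,4)

Row 1: attacked by (2,3)→{2,3,4}; (3,6)→{4,6,8}; (4,2)→{2,5}; (5,7)→{3,7}; (6,5)→{5}; (8,8)→{1,8}; (9,4)→{4}. Safe: 9. Place at column 9.
Row 7: attacked by (1,9)→{3,9}; (2,3)→{3,8}; (3,6)→{2,6}; (4,2)→{2,5}; (5,7)→{5,7,9}; (6,5)→{4,5,6}; (8,8)→{7,8,9}; (9,4)→{2,4,6}. Safe: 1. Place at column 1.
Columns [9, 3, 6, 2, 7, 5, 1, 8, 4], r−c [-8, -1, -3, 2, -2, 1, 6, 0, 5], r+c [10, 5, 9, 6, 12, 11, 8, 16, 13] are all distinct, so no two queens attack.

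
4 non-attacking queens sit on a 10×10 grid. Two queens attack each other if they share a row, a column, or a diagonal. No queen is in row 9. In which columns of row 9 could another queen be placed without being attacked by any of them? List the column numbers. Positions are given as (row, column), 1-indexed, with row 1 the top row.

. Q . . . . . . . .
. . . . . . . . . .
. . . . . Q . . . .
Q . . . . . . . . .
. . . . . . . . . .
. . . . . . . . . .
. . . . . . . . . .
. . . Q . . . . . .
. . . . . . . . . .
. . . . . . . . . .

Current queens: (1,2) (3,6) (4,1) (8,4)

(1,2) attacks row 9 at column 2 and diagonals 10.
(3,6) attacks row 9 at column 6.
(4,1) attacks row 9 at column 1 and diagonals 6.
(8,4) attacks row 9 at column 4 and diagonals 3, 5.
Attacked columns: {1, 2, 3, 4, 5, 6, 10}. Safe: {7, 8, 9}.

columns 7, 8, 9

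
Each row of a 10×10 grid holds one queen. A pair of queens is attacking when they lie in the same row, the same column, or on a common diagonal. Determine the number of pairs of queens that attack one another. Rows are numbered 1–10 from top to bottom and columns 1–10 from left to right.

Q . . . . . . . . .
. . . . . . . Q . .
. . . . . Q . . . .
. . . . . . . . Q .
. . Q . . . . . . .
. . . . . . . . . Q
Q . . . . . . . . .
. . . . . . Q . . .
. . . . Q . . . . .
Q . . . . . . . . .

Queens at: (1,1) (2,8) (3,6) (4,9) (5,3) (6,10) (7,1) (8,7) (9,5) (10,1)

Same column: (1,1)–(7,1) (column 1); (1,1)–(10,1) (column 1); (7,1)–(10,1) (column 1).
Same diagonal: (5,3)–(7,1) (|5−7| = |3−1| = 2).
Total attacking pairs: 4.

4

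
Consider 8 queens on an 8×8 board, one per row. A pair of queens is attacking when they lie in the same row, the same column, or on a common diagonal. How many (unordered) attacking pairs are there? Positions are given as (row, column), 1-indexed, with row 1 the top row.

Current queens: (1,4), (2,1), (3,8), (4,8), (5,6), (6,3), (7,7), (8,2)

2

Same column: (3,8)–(4,8) (column 8).
Same diagonal: (3,8)–(5,6) (|3−5| = |8−6| = 2).
Total attacking pairs: 2.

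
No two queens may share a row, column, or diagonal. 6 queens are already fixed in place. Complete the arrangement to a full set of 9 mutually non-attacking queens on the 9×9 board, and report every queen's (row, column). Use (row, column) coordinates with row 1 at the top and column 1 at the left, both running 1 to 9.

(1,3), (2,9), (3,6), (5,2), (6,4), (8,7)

(1,3) (2,9) (3,6) (4,8) (5,2) (6,4) (7,1) (8,7) (9,5)

Row 4: attacked by (1,3)→{3,6}; (2,9)→{7,9}; (3,6)→{5,6,7}; (5,2)→{1,2,3}; (6,4)→{2,4,6}; (8,7)→{3,7}. Safe: 8. Place at column 8.
Row 7: attacked by (1,3)→{3,9}; (2,9)→{4,9}; (3,6)→{2,6}; (4,8)→{5,8}; (5,2)→{2,4}; (6,4)→{3,4,5}; (8,7)→{6,7,8}. Safe: 1. Place at column 1.
Row 9: attacked by (1,3)→{3}; (2,9)→{2,9}; (3,6)→{6}; (4,8)→{3,8}; (5,2)→{2,6}; (6,4)→{1,4,7}; (7,1)→{1,3}; (8,7)→{6,7,8}. Safe: 5. Place at column 5.
Columns [3, 9, 6, 8, 2, 4, 1, 7, 5], r−c [-2, -7, -3, -4, 3, 2, 6, 1, 4], r+c [4, 11, 9, 12, 7, 10, 8, 15, 14] are all distinct, so no two queens attack.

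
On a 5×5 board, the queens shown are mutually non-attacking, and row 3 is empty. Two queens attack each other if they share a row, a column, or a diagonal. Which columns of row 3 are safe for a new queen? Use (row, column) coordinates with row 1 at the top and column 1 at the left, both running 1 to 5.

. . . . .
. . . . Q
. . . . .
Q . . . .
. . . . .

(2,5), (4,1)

columns 3

(2,5) attacks row 3 at column 5 and diagonals 4.
(4,1) attacks row 3 at column 1 and diagonals 2.
Attacked columns: {1, 2, 4, 5}. Safe: {3}.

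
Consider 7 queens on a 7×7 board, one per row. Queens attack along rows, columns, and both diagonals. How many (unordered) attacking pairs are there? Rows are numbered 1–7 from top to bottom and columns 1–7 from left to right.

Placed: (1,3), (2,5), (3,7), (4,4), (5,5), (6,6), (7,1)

6

Same column: (2,5)–(5,5) (column 5).
Same diagonal: (3,7)–(5,5) (|3−5| = |7−5| = 2); (4,4)–(5,5) (|4−5| = |4−5| = 1); (4,4)–(6,6) (|4−6| = |4−6| = 2); (4,4)–(7,1) (|4−7| = |4−1| = 3); (5,5)–(6,6) (|5−6| = |5−6| = 1).
Total attacking pairs: 6.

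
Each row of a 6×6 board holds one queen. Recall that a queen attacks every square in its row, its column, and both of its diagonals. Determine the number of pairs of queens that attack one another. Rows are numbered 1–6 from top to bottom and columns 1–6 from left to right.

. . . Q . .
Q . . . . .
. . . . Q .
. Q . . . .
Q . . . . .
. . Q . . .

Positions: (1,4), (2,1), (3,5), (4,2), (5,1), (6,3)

2

Same column: (2,1)–(5,1) (column 1).
Same diagonal: (4,2)–(5,1) (|4−5| = |2−1| = 1).
Total attacking pairs: 2.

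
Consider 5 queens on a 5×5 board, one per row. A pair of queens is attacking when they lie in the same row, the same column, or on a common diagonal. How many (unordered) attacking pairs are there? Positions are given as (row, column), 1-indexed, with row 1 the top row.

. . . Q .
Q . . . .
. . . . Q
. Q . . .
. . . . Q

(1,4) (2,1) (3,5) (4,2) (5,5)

Same column: (3,5)–(5,5) (column 5).
Total attacking pairs: 1.

1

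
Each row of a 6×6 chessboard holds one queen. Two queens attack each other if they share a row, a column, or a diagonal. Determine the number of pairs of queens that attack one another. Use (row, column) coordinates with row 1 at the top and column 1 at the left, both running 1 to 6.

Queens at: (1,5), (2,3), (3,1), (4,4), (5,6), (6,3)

2

Same column: (2,3)–(6,3) (column 3).
Same diagonal: (2,3)–(5,6) (|2−5| = |3−6| = 3).
Total attacking pairs: 2.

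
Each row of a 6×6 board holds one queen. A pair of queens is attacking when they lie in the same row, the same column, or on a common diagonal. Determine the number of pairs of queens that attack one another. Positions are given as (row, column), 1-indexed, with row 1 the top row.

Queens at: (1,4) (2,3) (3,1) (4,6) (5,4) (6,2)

Same column: (1,4)–(5,4) (column 4).
Same diagonal: (1,4)–(2,3) (|1−2| = |4−3| = 1).
Total attacking pairs: 2.

2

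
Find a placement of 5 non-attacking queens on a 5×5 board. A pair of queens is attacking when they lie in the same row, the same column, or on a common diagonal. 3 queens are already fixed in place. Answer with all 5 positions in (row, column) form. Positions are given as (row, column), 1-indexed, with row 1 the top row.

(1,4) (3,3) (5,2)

(1,4) (2,1) (3,3) (4,5) (5,2)

Row 2: attacked by (1,4)→{3,4,5}; (3,3)→{2,3,4}; (5,2)→{2,5}. Safe: 1. Place at column 1.
Row 4: attacked by (1,4)→{1,4}; (2,1)→{1,3}; (3,3)→{2,3,4}; (5,2)→{1,2,3}. Safe: 5. Place at column 5.
Columns [4, 1, 3, 5, 2], r−c [-3, 1, 0, -1, 3], r+c [5, 3, 6, 9, 7] are all distinct, so no two queens attack.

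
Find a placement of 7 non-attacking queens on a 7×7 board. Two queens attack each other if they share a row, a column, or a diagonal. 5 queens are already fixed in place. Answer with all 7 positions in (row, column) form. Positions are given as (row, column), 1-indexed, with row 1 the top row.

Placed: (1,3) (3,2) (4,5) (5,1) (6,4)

Row 2: attacked by (1,3)→{2,3,4}; (3,2)→{1,2,3}; (4,5)→{3,5,7}; (5,1)→{1,4}; (6,4)→{4}. Safe: 6. Place at column 6.
Row 7: attacked by (1,3)→{3}; (2,6)→{1,6}; (3,2)→{2,6}; (4,5)→{2,5}; (5,1)→{1,3}; (6,4)→{3,4,5}. Safe: 7. Place at column 7.
Columns [3, 6, 2, 5, 1, 4, 7], r−c [-2, -4, 1, -1, 4, 2, 0], r+c [4, 8, 5, 9, 6, 10, 14] are all distinct, so no two queens attack.

(1,3) (2,6) (3,2) (4,5) (5,1) (6,4) (7,7)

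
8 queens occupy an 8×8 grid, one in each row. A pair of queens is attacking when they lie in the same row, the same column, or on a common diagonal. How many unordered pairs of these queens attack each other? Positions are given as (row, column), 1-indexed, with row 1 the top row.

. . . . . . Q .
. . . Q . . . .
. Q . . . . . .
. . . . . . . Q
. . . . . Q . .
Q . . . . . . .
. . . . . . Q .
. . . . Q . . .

Same column: (1,7)–(7,7) (column 7).
Total attacking pairs: 1.

1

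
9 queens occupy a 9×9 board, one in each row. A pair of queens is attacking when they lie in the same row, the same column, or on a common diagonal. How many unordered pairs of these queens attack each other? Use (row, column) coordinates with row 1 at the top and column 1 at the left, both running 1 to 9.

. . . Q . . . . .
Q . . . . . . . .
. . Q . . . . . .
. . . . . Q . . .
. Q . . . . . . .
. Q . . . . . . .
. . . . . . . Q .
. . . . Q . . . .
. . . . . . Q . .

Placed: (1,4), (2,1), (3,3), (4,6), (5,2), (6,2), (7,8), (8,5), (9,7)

Same column: (5,2)–(6,2) (column 2).
Same diagonal: (5,2)–(8,5) (|5−8| = |2−5| = 3).
Total attacking pairs: 2.

2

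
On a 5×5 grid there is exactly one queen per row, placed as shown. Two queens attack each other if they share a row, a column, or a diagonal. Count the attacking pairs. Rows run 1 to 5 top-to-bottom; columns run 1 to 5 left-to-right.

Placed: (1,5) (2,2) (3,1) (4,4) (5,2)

Same column: (2,2)–(5,2) (column 2).
Same diagonal: (2,2)–(3,1) (|2−3| = |2−1| = 1); (2,2)–(4,4) (|2−4| = |2−4| = 2).
Total attacking pairs: 3.

3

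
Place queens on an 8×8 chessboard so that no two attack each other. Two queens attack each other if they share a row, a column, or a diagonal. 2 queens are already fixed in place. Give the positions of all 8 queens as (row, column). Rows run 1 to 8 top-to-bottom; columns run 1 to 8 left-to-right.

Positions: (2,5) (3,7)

(1,2) (2,5) (3,7) (4,1) (5,3) (6,8) (7,6) (8,4)

Row 1: attacked by (2,5)→{4,5,6}; (3,7)→{5,7}. Safe: 1, 2, 3, 8. Place at column 2.
Row 4: attacked by (1,2)→{2,5}; (2,5)→{3,5,7}; (3,7)→{6,7,8}. Safe: 1, 4. Place at column 1.
Row 5: attacked by (1,2)→{2,6}; (2,5)→{2,5,8}; (3,7)→{5,7}; (4,1)→{1,2}. Safe: 3, 4. Place at column 3.
Row 6: attacked by (1,2)→{2,7}; (2,5)→{1,5}; (3,7)→{4,7}; (4,1)→{1,3}; (5,3)→{2,3,4}. Safe: 6, 8. Place at column 8.
Row 7: attacked by (1,2)→{2,8}; (2,5)→{5}; (3,7)→{3,7}; (4,1)→{1,4}; (5,3)→{1,3,5}; (6,8)→{7,8}. Safe: 6. Place at column 6.
Row 8: attacked by (1,2)→{2}; (2,5)→{5}; (3,7)→{2,7}; (4,1)→{1,5}; (5,3)→{3,6}; (6,8)→{6,8}; (7,6)→{5,6,7}. Safe: 4. Place at column 4.
Columns [2, 5, 7, 1, 3, 8, 6, 4], r−c [-1, -3, -4, 3, 2, -2, 1, 4], r+c [3, 7, 10, 5, 8, 14, 13, 12] are all distinct, so no two queens attack.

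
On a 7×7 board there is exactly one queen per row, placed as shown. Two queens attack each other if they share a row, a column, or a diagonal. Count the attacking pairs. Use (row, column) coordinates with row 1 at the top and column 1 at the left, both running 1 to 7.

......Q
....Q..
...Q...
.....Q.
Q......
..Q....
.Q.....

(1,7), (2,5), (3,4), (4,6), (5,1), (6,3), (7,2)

2

Same diagonal: (2,5)–(3,4) (|2−3| = |5−4| = 1); (6,3)–(7,2) (|6−7| = |3−2| = 1).
Total attacking pairs: 2.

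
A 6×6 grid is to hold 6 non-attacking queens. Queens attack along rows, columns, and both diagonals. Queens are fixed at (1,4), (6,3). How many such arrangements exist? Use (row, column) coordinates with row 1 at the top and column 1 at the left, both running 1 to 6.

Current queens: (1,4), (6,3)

1

Branch on row 2: col 1 → 1; col 2 → 0; col 6 → 0.
Sum: 1 + 0 + 0 = 1.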